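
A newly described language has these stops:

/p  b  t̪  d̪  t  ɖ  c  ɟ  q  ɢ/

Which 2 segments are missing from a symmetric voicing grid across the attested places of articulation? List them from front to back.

/d/, /ʈ/

place of articulation  voiceless  voiced  
bilabial          p         b       
dental            t̪        d̪      
alveolar          t         —       
retroflex         —         ɖ       
palatal           c         ɟ       
uvular            q         ɢ       
Gaps, from front to back: alveolar lacks voiced (/d/); retroflex lacks voiceless (/ʈ/).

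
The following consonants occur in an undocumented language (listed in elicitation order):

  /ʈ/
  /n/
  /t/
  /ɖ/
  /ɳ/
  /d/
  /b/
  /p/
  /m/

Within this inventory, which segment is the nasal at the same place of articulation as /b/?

/b/ is a voiced bilabial stop.
The nasal at the same place is a bilabial nasal — in this inventory, /m/.

/m/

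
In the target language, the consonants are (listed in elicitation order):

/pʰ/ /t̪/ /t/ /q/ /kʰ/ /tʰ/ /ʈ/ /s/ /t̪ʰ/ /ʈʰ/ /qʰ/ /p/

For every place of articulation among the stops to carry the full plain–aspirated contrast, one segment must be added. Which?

Plain: /p/ (bilabial), /t̪/ (dental), /t/ (alveolar), /ʈ/ (retroflex), /q/ (uvular).
Aspirated: /pʰ/ (bilabial), /t̪ʰ/ (dental), /tʰ/ (alveolar), /ʈʰ/ (retroflex), /kʰ/ (velar), /qʰ/ (uvular).
The velar row has no plain member, so the gap is the plain velar stop /k/.

/k/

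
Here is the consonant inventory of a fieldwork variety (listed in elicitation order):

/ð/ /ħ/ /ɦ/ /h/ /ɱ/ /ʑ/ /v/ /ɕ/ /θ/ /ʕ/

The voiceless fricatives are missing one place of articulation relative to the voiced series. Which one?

labiodental: voiceless —, voiced /v/.
dental: voiceless /θ/, voiced /ð/.
alveolo-palatal: voiceless /ɕ/, voiced /ʑ/.
pharyngeal: voiceless /ħ/, voiced /ʕ/.
glottal: voiceless /h/, voiced /ɦ/.
Every place of articulation has a voiceless member except labiodental, where /f/ would be expected.

labiodental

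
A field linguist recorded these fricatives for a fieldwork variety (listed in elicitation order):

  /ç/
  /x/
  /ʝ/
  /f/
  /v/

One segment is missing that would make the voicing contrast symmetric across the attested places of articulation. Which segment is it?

place of articulation  voiceless  voiced  
labiodental       f         v       
palatal           ç         ʝ       
velar             x         —       
The velar row has no voiced member, so the gap is the voiced velar fricative /ɣ/.

/ɣ/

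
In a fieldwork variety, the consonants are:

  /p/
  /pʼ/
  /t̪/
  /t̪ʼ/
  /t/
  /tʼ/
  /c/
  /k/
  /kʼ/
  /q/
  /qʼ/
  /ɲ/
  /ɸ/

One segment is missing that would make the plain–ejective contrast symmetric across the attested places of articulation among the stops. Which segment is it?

bilabial: plain /p/, ejective /pʼ/.
dental: plain /t̪/, ejective /t̪ʼ/.
alveolar: plain /t/, ejective /tʼ/.
palatal: plain /c/, ejective —.
velar: plain /k/, ejective /kʼ/.
uvular: plain /q/, ejective /qʼ/.
The palatal row has no ejective member, so the gap is the ejective palatal stop /cʼ/.

/cʼ/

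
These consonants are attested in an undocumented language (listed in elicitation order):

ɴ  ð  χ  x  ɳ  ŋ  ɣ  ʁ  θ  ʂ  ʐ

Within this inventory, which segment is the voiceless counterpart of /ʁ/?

/χ/

/ʁ/ is a voiced uvular fricative.
The voiceless counterpart is a voiceless uvular fricative — in this inventory, /χ/.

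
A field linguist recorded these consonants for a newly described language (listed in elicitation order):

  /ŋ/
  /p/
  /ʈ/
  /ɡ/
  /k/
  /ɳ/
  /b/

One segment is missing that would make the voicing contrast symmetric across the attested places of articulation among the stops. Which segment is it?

place of articulation  voiceless  voiced  
bilabial          p         b       
retroflex         ʈ         —       
velar             k         ɡ       
The retroflex row has no voiced member, so the gap is the voiced retroflex stop /ɖ/.

/ɖ/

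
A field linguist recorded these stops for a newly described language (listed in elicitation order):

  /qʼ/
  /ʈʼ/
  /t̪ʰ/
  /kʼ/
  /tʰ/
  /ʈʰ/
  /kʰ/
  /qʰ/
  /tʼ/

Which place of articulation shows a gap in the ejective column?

dental

place of articulation  aspirated  ejective
dental            t̪ʰ       —       
alveolar          tʰ        tʼ      
retroflex         ʈʰ        ʈʼ      
velar             kʰ        kʼ      
uvular            qʰ        qʼ      
Every place of articulation has an ejective member except dental, where /t̪ʼ/ would be expected.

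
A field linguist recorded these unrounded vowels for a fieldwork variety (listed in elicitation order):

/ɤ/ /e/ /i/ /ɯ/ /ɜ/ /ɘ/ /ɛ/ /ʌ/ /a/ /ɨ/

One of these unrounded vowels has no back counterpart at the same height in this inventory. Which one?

High: /i/ ~ /ɨ/ ~ /ɯ/
High-mid: /e/ ~ /ɘ/ ~ /ɤ/
Low-mid: /ɛ/ ~ /ɜ/ ~ /ʌ/
Low: only /a/ (front); no back partner.
So /a/ is the unpaired segment.

/a/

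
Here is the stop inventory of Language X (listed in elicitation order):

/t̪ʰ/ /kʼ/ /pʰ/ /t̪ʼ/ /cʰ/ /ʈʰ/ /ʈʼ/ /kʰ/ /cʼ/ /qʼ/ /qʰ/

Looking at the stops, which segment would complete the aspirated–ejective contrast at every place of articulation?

/pʼ/

place of articulation  aspirated  ejective
bilabial          pʰ        —       
dental            t̪ʰ       t̪ʼ     
retroflex         ʈʰ        ʈʼ      
palatal           cʰ        cʼ      
velar             kʰ        kʼ      
uvular            qʰ        qʼ      
The bilabial row has no ejective member, so the gap is the ejective bilabial stop /pʼ/.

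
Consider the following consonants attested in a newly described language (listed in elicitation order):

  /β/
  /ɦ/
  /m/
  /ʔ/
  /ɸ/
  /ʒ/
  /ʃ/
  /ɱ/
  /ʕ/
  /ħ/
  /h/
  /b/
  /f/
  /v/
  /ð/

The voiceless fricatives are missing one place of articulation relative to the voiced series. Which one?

place of articulation  voiceless  voiced  
bilabial          ɸ         β       
labiodental       f         v       
dental            —         ð       
postalveolar      ʃ         ʒ       
pharyngeal        ħ         ʕ       
glottal           h         ɦ       
Every place of articulation has a voiceless member except dental, where /θ/ would be expected.

dental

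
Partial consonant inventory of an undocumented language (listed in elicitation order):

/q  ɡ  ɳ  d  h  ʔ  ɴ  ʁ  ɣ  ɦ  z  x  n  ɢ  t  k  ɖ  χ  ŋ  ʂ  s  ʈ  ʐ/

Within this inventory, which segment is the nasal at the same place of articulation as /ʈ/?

/ɳ/

/ʈ/ is a voiceless retroflex stop.
The nasal at the same place is a retroflex nasal — in this inventory, /ɳ/.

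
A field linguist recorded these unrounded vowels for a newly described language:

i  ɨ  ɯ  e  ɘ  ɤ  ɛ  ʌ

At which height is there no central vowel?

low-mid

height            front     central   back    
high              i         ɨ         ɯ       
high-mid          e         ɘ         ɤ       
low-mid           ɛ         —         ʌ       
Every height has a central member except low-mid, where /ɜ/ would be expected.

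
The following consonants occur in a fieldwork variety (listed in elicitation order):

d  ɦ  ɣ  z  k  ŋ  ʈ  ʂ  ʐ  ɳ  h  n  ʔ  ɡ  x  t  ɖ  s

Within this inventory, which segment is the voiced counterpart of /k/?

/k/ is a voiceless velar stop.
The voiced counterpart is a voiced velar stop — in this inventory, /ɡ/.

/ɡ/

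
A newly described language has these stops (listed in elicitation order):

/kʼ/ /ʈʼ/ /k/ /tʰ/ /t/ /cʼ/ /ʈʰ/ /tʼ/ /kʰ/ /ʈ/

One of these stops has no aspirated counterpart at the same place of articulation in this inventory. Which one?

Alveolar: /t/ ~ /tʰ/ ~ /tʼ/
Retroflex: /ʈ/ ~ /ʈʰ/ ~ /ʈʼ/
Velar: /k/ ~ /kʰ/ ~ /kʼ/
Palatal: only /cʼ/ (ejective); no aspirated partner.
So /cʼ/ is the unpaired segment.

/cʼ/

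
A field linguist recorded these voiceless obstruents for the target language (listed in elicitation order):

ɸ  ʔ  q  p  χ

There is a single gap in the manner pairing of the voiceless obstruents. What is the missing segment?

Stop: /p/ (bilabial), /q/ (uvular), /ʔ/ (glottal).
Fricative: /ɸ/ (bilabial), /χ/ (uvular).
The glottal row has no fricative member, so the gap is the glottal fricative /h/.

/h/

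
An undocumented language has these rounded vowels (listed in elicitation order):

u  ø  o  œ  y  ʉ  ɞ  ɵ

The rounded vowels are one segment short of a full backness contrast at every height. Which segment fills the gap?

/ɔ/

high: front /y/, central /ʉ/, back /u/.
high-mid: front /ø/, central /ɵ/, back /o/.
low-mid: front /œ/, central /ɞ/, back —.
The low-mid row has no back member, so the gap is the low-mid back rounded vowel /ɔ/.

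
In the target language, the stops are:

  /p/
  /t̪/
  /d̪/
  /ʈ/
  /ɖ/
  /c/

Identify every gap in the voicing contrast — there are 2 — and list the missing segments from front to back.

bilabial: voiceless /p/, voiced —.
dental: voiceless /t̪/, voiced /d̪/.
retroflex: voiceless /ʈ/, voiced /ɖ/.
palatal: voiceless /c/, voiced —.
Gaps, from front to back: bilabial lacks voiced (/b/); palatal lacks voiced (/ɟ/).

/b/, /ɟ/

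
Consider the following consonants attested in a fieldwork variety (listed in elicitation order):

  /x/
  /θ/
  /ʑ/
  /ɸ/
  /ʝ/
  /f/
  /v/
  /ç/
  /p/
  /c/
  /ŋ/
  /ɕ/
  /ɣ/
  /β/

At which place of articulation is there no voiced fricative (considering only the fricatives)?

dental

bilabial: voiceless /ɸ/, voiced /β/.
labiodental: voiceless /f/, voiced /v/.
dental: voiceless /θ/, voiced —.
alveolo-palatal: voiceless /ɕ/, voiced /ʑ/.
palatal: voiceless /ç/, voiced /ʝ/.
velar: voiceless /x/, voiced /ɣ/.
Every place of articulation has a voiced member except dental, where /ð/ would be expected.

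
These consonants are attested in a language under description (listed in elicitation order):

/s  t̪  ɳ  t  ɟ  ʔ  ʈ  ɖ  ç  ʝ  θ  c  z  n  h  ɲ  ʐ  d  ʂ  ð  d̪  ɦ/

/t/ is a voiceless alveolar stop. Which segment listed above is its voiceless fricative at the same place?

The voiceless fricative at the same place is a voiceless alveolar fricative — in this inventory, /s/.

/s/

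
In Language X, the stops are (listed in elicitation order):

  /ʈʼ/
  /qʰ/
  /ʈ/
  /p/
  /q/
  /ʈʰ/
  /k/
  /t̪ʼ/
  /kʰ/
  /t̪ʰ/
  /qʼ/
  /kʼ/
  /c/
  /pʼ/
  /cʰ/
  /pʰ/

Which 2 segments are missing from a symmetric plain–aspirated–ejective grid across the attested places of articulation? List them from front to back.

/t̪/, /cʼ/

bilabial: plain /p/, aspirated /pʰ/, ejective /pʼ/.
dental: plain —, aspirated /t̪ʰ/, ejective /t̪ʼ/.
retroflex: plain /ʈ/, aspirated /ʈʰ/, ejective /ʈʼ/.
palatal: plain /c/, aspirated /cʰ/, ejective —.
velar: plain /k/, aspirated /kʰ/, ejective /kʼ/.
uvular: plain /q/, aspirated /qʰ/, ejective /qʼ/.
Gaps, from front to back: dental lacks plain (/t̪/); palatal lacks ejective (/cʼ/).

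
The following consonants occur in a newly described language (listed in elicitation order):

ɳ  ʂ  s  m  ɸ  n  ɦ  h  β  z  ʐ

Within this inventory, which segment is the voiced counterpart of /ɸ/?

/ɸ/ is a voiceless bilabial fricative.
The voiced counterpart is a voiced bilabial fricative — in this inventory, /β/.

/β/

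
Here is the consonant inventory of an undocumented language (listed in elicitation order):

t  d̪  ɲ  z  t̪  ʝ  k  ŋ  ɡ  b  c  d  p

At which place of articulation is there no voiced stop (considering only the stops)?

palatal

bilabial: voiceless /p/, voiced /b/.
dental: voiceless /t̪/, voiced /d̪/.
alveolar: voiceless /t/, voiced /d/.
palatal: voiceless /c/, voiced —.
velar: voiceless /k/, voiced /ɡ/.
Every place of articulation has a voiced member except palatal, where /ɟ/ would be expected.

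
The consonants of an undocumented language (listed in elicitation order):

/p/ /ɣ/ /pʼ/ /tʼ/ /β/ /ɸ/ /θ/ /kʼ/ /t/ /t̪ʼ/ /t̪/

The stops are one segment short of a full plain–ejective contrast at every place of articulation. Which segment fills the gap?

/k/

Plain: /p/ (bilabial), /t̪/ (dental), /t/ (alveolar).
Ejective: /pʼ/ (bilabial), /t̪ʼ/ (dental), /tʼ/ (alveolar), /kʼ/ (velar).
The velar row has no plain member, so the gap is the plain velar stop /k/.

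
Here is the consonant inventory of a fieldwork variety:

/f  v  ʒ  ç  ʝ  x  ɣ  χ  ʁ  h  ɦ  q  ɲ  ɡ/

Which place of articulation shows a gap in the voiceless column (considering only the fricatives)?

postalveolar

labiodental: voiceless /f/, voiced /v/.
postalveolar: voiceless —, voiced /ʒ/.
palatal: voiceless /ç/, voiced /ʝ/.
velar: voiceless /x/, voiced /ɣ/.
uvular: voiceless /χ/, voiced /ʁ/.
glottal: voiceless /h/, voiced /ɦ/.
Every place of articulation has a voiceless member except postalveolar, where /ʃ/ would be expected.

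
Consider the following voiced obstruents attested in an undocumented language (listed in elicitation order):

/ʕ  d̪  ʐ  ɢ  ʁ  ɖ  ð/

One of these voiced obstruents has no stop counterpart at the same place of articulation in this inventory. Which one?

/ʕ/

Dental: /d̪/ ~ /ð/
Retroflex: /ɖ/ ~ /ʐ/
Uvular: /ɢ/ ~ /ʁ/
Pharyngeal: only /ʕ/ (fricative); no stop partner.
So /ʕ/ is the unpaired segment.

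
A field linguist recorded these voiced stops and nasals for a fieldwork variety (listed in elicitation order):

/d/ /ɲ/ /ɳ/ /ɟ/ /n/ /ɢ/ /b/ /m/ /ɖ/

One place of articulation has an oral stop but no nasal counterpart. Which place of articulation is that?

uvular

bilabial: oral stop /b/, nasal /m/.
alveolar: oral stop /d/, nasal /n/.
retroflex: oral stop /ɖ/, nasal /ɳ/.
palatal: oral stop /ɟ/, nasal /ɲ/.
uvular: oral stop /ɢ/, nasal —.
Every place of articulation has a nasal member except uvular, where /ɴ/ would be expected.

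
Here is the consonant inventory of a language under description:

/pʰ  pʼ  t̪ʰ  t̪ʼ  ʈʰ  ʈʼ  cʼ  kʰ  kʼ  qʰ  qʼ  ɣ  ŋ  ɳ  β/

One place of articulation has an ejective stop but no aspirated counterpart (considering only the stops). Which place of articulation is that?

bilabial: aspirated /pʰ/, ejective /pʼ/.
dental: aspirated /t̪ʰ/, ejective /t̪ʼ/.
retroflex: aspirated /ʈʰ/, ejective /ʈʼ/.
palatal: aspirated —, ejective /cʼ/.
velar: aspirated /kʰ/, ejective /kʼ/.
uvular: aspirated /qʰ/, ejective /qʼ/.
Every place of articulation has an aspirated member except palatal, where /cʰ/ would be expected.

palatal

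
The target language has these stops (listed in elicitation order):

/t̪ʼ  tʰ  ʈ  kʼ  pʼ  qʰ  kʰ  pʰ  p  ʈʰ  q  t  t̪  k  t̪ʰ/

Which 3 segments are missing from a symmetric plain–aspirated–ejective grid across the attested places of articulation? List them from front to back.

/tʼ/, /ʈʼ/, /qʼ/

place of articulation  plain     aspirated  ejective
bilabial          p         pʰ        pʼ      
dental            t̪        t̪ʰ       t̪ʼ     
alveolar          t         tʰ        —       
retroflex         ʈ         ʈʰ        —       
velar             k         kʰ        kʼ      
uvular            q         qʰ        —       
Gaps, from front to back: alveolar lacks ejective (/tʼ/); retroflex lacks ejective (/ʈʼ/); uvular lacks ejective (/qʼ/).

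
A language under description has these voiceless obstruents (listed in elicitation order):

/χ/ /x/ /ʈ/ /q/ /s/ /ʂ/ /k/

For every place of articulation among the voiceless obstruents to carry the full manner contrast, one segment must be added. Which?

/t/

alveolar: stop —, fricative /s/.
retroflex: stop /ʈ/, fricative /ʂ/.
velar: stop /k/, fricative /x/.
uvular: stop /q/, fricative /χ/.
The alveolar row has no stop member, so the gap is the alveolar stop /t/.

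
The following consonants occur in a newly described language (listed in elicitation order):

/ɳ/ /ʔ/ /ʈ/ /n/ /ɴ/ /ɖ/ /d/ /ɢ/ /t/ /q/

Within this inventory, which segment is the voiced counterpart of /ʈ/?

/ɖ/

/ʈ/ is a voiceless retroflex stop.
The voiced counterpart is a voiced retroflex stop — in this inventory, /ɖ/.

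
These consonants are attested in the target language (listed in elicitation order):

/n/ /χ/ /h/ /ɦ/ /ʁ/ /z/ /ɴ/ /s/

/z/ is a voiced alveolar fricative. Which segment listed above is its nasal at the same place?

/n/

The nasal at the same place is an alveolar nasal — in this inventory, /n/.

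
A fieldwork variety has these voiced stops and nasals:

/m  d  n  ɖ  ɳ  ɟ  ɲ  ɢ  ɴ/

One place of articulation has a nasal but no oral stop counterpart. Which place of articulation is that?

place of articulation  oral stop  nasal   
bilabial          —         m       
alveolar          d         n       
retroflex         ɖ         ɳ       
palatal           ɟ         ɲ       
uvular            ɢ         ɴ       
Every place of articulation has an oral stop member except bilabial, where /b/ would be expected.

bilabial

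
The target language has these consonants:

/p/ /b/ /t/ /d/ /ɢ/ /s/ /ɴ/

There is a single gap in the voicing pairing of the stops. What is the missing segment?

place of articulation  voiceless  voiced  
bilabial          p         b       
alveolar          t         d       
uvular            —         ɢ       
The uvular row has no voiceless member, so the gap is the voiceless uvular stop /q/.

/q/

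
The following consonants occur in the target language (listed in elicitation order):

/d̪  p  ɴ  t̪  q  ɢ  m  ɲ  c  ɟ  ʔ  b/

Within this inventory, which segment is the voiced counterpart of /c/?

/c/ is a voiceless palatal stop.
The voiced counterpart is a voiced palatal stop — in this inventory, /ɟ/.

/ɟ/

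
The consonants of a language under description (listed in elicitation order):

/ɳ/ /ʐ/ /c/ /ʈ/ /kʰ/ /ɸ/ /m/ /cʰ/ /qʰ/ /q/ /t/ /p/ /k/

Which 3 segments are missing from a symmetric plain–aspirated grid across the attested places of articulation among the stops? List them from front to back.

/pʰ/, /tʰ/, /ʈʰ/

bilabial: plain /p/, aspirated —.
alveolar: plain /t/, aspirated —.
retroflex: plain /ʈ/, aspirated —.
palatal: plain /c/, aspirated /cʰ/.
velar: plain /k/, aspirated /kʰ/.
uvular: plain /q/, aspirated /qʰ/.
Gaps, from front to back: bilabial lacks aspirated (/pʰ/); alveolar lacks aspirated (/tʰ/); retroflex lacks aspirated (/ʈʰ/).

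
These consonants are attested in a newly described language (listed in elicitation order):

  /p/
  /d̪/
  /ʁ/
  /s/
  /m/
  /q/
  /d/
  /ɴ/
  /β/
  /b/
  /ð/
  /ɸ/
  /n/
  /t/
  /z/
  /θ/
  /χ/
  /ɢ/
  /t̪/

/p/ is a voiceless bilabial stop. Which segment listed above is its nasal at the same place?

The nasal at the same place is a bilabial nasal — in this inventory, /m/.

/m/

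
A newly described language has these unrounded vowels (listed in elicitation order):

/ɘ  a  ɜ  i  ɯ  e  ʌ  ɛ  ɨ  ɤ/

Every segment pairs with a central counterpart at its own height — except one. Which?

High: /i/ ~ /ɨ/ ~ /ɯ/
High-mid: /e/ ~ /ɘ/ ~ /ɤ/
Low-mid: /ɛ/ ~ /ɜ/ ~ /ʌ/
Low: only /a/ (front); no central partner.
So /a/ is the unpaired segment.

/a/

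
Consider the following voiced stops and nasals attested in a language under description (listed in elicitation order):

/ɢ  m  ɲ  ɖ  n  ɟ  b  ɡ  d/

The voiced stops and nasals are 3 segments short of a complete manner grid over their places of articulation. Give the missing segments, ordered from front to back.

/ɳ/, /ŋ/, /ɴ/

place of articulation  oral stop  nasal   
bilabial          b         m       
alveolar          d         n       
retroflex         ɖ         —       
palatal           ɟ         ɲ       
velar             ɡ         —       
uvular            ɢ         —       
Gaps, from front to back: retroflex lacks nasal (/ɳ/); velar lacks nasal (/ŋ/); uvular lacks nasal (/ɴ/).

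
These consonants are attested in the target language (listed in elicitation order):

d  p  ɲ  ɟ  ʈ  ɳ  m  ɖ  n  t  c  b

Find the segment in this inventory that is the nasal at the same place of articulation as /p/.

/m/

/p/ is a voiceless bilabial stop.
The nasal at the same place is a bilabial nasal — in this inventory, /m/.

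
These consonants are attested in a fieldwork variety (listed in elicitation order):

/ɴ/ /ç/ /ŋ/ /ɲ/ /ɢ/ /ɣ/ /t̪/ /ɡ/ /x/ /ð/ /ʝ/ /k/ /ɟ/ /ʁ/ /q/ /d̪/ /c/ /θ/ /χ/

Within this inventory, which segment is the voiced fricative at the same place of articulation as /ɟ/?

/ʝ/

/ɟ/ is a voiced palatal stop.
The voiced fricative at the same place is a voiced palatal fricative — in this inventory, /ʝ/.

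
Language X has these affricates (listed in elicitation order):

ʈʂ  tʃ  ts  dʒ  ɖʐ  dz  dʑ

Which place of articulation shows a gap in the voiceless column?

alveolo-palatal

alveolar: voiceless /ts/, voiced /dz/.
postalveolar: voiceless /tʃ/, voiced /dʒ/.
retroflex: voiceless /ʈʂ/, voiced /ɖʐ/.
alveolo-palatal: voiceless —, voiced /dʑ/.
Every place of articulation has a voiceless member except alveolo-palatal, where /tɕ/ would be expected.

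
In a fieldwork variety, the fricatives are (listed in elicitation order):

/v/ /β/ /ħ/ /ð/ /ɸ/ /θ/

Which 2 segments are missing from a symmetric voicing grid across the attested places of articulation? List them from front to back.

Voiceless: /ɸ/ (bilabial), /θ/ (dental), /ħ/ (pharyngeal).
Voiced: /β/ (bilabial), /v/ (labiodental), /ð/ (dental).
Gaps, from front to back: labiodental lacks voiceless (/f/); pharyngeal lacks voiced (/ʕ/).

/f/, /ʕ/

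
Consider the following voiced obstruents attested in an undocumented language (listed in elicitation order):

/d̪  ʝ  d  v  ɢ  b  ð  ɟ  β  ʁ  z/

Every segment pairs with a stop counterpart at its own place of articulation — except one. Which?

Bilabial: /b/ ~ /β/
Dental: /d̪/ ~ /ð/
Alveolar: /d/ ~ /z/
Palatal: /ɟ/ ~ /ʝ/
Uvular: /ɢ/ ~ /ʁ/
Labiodental: only /v/ (fricative); no stop partner.
So /v/ is the unpaired segment.

/v/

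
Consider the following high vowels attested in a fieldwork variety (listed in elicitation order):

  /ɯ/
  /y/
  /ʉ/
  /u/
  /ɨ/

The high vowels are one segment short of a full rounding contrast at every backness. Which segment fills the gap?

/i/

backness          unrounded  rounded 
front             —         y       
central           ɨ         ʉ       
back              ɯ         u       
The front row has no unrounded member, so the gap is the front unrounded vowel /i/.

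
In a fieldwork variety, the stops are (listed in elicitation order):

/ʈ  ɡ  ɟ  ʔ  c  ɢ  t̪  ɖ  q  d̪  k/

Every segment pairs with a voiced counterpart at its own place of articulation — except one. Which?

/ʔ/

Dental: /t̪/ ~ /d̪/
Retroflex: /ʈ/ ~ /ɖ/
Palatal: /c/ ~ /ɟ/
Velar: /k/ ~ /ɡ/
Uvular: /q/ ~ /ɢ/
Glottal: only /ʔ/ (voiceless); no voiced partner.
So /ʔ/ is the unpaired segment.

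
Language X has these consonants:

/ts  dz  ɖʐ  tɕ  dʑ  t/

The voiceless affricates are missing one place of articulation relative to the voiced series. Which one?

retroflex

Voiceless: /ts/ (alveolar), /tɕ/ (alveolo-palatal).
Voiced: /dz/ (alveolar), /ɖʐ/ (retroflex), /dʑ/ (alveolo-palatal).
Every place of articulation has a voiceless member except retroflex, where /ʈʂ/ would be expected.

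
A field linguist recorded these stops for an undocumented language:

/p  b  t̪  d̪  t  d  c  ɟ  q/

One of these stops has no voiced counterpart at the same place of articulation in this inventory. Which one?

/q/

Bilabial: /p/ ~ /b/
Dental: /t̪/ ~ /d̪/
Alveolar: /t/ ~ /d/
Palatal: /c/ ~ /ɟ/
Uvular: only /q/ (voiceless); no voiced partner.
So /q/ is the unpaired segment.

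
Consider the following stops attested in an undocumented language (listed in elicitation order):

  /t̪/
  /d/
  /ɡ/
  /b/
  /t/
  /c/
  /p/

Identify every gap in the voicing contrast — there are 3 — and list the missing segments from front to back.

bilabial: voiceless /p/, voiced /b/.
dental: voiceless /t̪/, voiced —.
alveolar: voiceless /t/, voiced /d/.
palatal: voiceless /c/, voiced —.
velar: voiceless —, voiced /ɡ/.
Gaps, from front to back: dental lacks voiced (/d̪/); palatal lacks voiced (/ɟ/); velar lacks voiceless (/k/).

/d̪/, /ɟ/, /k/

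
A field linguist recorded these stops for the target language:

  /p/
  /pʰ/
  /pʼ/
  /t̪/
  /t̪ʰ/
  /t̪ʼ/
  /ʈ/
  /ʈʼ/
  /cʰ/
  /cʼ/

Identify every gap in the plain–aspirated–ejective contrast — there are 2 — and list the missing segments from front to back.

Plain: /p/ (bilabial), /t̪/ (dental), /ʈ/ (retroflex).
Aspirated: /pʰ/ (bilabial), /t̪ʰ/ (dental), /cʰ/ (palatal).
Ejective: /pʼ/ (bilabial), /t̪ʼ/ (dental), /ʈʼ/ (retroflex), /cʼ/ (palatal).
Gaps, from front to back: retroflex lacks aspirated (/ʈʰ/); palatal lacks plain (/c/).

/ʈʰ/, /c/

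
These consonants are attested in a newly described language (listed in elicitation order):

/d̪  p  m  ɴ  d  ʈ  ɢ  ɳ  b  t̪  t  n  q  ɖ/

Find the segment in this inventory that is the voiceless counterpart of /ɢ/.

/ɢ/ is a voiced uvular stop.
The voiceless counterpart is a voiceless uvular stop — in this inventory, /q/.

/q/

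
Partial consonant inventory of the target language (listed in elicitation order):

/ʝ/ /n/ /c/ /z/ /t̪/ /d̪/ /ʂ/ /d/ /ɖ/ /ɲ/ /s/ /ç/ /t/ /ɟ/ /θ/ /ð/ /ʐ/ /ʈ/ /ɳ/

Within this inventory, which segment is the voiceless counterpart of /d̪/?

/d̪/ is a voiced dental stop.
The voiceless counterpart is a voiceless dental stop — in this inventory, /t̪/.

/t̪/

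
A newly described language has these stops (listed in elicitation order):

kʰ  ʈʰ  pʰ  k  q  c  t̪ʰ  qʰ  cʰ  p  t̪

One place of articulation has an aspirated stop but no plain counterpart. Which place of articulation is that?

place of articulation  plain     aspirated
bilabial          p         pʰ      
dental            t̪        t̪ʰ     
retroflex         —         ʈʰ      
palatal           c         cʰ      
velar             k         kʰ      
uvular            q         qʰ      
Every place of articulation has a plain member except retroflex, where /ʈ/ would be expected.

retroflex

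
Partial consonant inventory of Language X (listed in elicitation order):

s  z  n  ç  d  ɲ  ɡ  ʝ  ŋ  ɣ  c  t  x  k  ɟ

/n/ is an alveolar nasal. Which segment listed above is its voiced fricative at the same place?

The voiced fricative at the same place is a voiced alveolar fricative — in this inventory, /z/.

/z/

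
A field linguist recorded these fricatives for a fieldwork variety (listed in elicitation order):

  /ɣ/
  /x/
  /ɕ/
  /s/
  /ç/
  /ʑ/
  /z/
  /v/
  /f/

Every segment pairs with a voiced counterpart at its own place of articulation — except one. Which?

/ç/

Labiodental: /f/ ~ /v/
Alveolar: /s/ ~ /z/
Alveolo-palatal: /ɕ/ ~ /ʑ/
Velar: /x/ ~ /ɣ/
Palatal: only /ç/ (voiceless); no voiced partner.
So /ç/ is the unpaired segment.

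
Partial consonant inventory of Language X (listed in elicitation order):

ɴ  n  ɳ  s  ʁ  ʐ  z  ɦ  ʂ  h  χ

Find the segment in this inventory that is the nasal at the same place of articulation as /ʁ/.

/ɴ/

/ʁ/ is a voiced uvular fricative.
The nasal at the same place is an uvular nasal — in this inventory, /ɴ/.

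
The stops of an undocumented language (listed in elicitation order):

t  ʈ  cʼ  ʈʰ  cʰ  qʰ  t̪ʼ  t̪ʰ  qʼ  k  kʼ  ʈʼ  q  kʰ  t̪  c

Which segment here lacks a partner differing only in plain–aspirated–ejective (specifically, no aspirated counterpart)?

/t/

Dental: /t̪/ ~ /t̪ʰ/ ~ /t̪ʼ/
Retroflex: /ʈ/ ~ /ʈʰ/ ~ /ʈʼ/
Palatal: /c/ ~ /cʰ/ ~ /cʼ/
Velar: /k/ ~ /kʰ/ ~ /kʼ/
Uvular: /q/ ~ /qʰ/ ~ /qʼ/
Alveolar: only /t/ (plain); no aspirated partner.
So /t/ is the unpaired segment.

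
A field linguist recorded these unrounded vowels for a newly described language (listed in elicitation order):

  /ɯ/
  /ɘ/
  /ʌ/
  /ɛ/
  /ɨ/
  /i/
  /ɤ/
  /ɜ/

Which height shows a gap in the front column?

high: front /i/, central /ɨ/, back /ɯ/.
high-mid: front —, central /ɘ/, back /ɤ/.
low-mid: front /ɛ/, central /ɜ/, back /ʌ/.
Every height has a front member except high-mid, where /e/ would be expected.

high-mid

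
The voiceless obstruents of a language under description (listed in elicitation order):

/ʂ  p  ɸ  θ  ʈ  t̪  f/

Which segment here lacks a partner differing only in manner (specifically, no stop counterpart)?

/f/

Bilabial: /p/ ~ /ɸ/
Dental: /t̪/ ~ /θ/
Retroflex: /ʈ/ ~ /ʂ/
Labiodental: only /f/ (fricative); no stop partner.
So /f/ is the unpaired segment.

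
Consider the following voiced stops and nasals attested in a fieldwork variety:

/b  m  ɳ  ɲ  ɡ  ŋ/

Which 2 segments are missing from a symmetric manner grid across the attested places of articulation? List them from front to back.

Oral stop: /b/ (bilabial), /ɡ/ (velar).
Nasal: /m/ (bilabial), /ɳ/ (retroflex), /ɲ/ (palatal), /ŋ/ (velar).
Gaps, from front to back: retroflex lacks oral stop (/ɖ/); palatal lacks oral stop (/ɟ/).

/ɖ/, /ɟ/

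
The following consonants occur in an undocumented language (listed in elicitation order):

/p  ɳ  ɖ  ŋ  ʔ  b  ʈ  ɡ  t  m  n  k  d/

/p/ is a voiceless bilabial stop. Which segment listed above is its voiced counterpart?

The voiced counterpart is a voiced bilabial stop — in this inventory, /b/.

/b/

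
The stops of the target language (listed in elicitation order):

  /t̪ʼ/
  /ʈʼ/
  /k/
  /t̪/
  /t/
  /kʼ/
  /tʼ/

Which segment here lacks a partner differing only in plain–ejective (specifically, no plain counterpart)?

/ʈʼ/

Dental: /t̪/ ~ /t̪ʼ/
Alveolar: /t/ ~ /tʼ/
Velar: /k/ ~ /kʼ/
Retroflex: only /ʈʼ/ (ejective); no plain partner.
So /ʈʼ/ is the unpaired segment.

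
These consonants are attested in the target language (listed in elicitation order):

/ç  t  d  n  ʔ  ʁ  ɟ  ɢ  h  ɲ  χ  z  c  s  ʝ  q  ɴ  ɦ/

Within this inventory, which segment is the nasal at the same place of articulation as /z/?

/z/ is a voiced alveolar fricative.
The nasal at the same place is an alveolar nasal — in this inventory, /n/.

/n/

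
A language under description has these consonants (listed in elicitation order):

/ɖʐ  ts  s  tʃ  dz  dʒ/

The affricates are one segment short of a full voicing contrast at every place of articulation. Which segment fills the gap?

/ʈʂ/

alveolar: voiceless /ts/, voiced /dz/.
postalveolar: voiceless /tʃ/, voiced /dʒ/.
retroflex: voiceless —, voiced /ɖʐ/.
The retroflex row has no voiceless member, so the gap is the voiceless retroflex affricate /ʈʂ/.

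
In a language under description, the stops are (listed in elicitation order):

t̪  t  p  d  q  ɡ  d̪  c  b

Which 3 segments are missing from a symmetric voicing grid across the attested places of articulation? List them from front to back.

Voiceless: /p/ (bilabial), /t̪/ (dental), /t/ (alveolar), /c/ (palatal), /q/ (uvular).
Voiced: /b/ (bilabial), /d̪/ (dental), /d/ (alveolar), /ɡ/ (velar).
Gaps, from front to back: palatal lacks voiced (/ɟ/); velar lacks voiceless (/k/); uvular lacks voiced (/ɢ/).

/ɟ/, /k/, /ɢ/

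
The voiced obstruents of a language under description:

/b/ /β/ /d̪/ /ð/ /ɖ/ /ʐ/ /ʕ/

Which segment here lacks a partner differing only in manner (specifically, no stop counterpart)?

Bilabial: /b/ ~ /β/
Dental: /d̪/ ~ /ð/
Retroflex: /ɖ/ ~ /ʐ/
Pharyngeal: only /ʕ/ (fricative); no stop partner.
So /ʕ/ is the unpaired segment.

/ʕ/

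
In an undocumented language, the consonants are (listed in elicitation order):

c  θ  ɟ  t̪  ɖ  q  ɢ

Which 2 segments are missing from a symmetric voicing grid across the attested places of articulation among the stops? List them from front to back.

place of articulation  voiceless  voiced  
dental            t̪        —       
retroflex         —         ɖ       
palatal           c         ɟ       
uvular            q         ɢ       
Gaps, from front to back: dental lacks voiced (/d̪/); retroflex lacks voiceless (/ʈ/).

/d̪/, /ʈ/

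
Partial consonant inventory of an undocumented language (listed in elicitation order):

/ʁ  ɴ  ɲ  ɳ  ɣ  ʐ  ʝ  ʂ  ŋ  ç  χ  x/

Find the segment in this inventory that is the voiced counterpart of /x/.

/x/ is a voiceless velar fricative.
The voiced counterpart is a voiced velar fricative — in this inventory, /ɣ/.

/ɣ/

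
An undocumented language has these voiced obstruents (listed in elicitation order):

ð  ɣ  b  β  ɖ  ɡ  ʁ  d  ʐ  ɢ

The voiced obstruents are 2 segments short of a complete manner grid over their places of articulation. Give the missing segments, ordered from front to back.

/d̪/, /z/

place of articulation  stop      fricative
bilabial          b         β       
dental            —         ð       
alveolar          d         —       
retroflex         ɖ         ʐ       
velar             ɡ         ɣ       
uvular            ɢ         ʁ       
Gaps, from front to back: dental lacks stop (/d̪/); alveolar lacks fricative (/z/).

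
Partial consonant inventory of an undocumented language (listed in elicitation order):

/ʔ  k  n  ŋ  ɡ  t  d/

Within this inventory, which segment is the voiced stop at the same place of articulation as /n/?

/d/

/n/ is an alveolar nasal.
The voiced stop at the same place is a voiced alveolar stop — in this inventory, /d/.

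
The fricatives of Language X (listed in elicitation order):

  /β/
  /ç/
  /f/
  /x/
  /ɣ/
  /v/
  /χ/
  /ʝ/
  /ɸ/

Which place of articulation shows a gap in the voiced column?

bilabial: voiceless /ɸ/, voiced /β/.
labiodental: voiceless /f/, voiced /v/.
palatal: voiceless /ç/, voiced /ʝ/.
velar: voiceless /x/, voiced /ɣ/.
uvular: voiceless /χ/, voiced —.
Every place of articulation has a voiced member except uvular, where /ʁ/ would be expected.

uvular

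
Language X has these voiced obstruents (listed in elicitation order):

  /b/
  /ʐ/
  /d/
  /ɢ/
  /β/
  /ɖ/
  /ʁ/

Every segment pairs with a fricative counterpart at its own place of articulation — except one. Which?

Bilabial: /b/ ~ /β/
Retroflex: /ɖ/ ~ /ʐ/
Uvular: /ɢ/ ~ /ʁ/
Alveolar: only /d/ (stop); no fricative partner.
So /d/ is the unpaired segment.

/d/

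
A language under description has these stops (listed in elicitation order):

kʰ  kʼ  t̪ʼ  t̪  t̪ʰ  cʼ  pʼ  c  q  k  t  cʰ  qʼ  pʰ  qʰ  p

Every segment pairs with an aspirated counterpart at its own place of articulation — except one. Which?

/t/

Bilabial: /p/ ~ /pʰ/ ~ /pʼ/
Dental: /t̪/ ~ /t̪ʰ/ ~ /t̪ʼ/
Palatal: /c/ ~ /cʰ/ ~ /cʼ/
Velar: /k/ ~ /kʰ/ ~ /kʼ/
Uvular: /q/ ~ /qʰ/ ~ /qʼ/
Alveolar: only /t/ (plain); no aspirated partner.
So /t/ is the unpaired segment.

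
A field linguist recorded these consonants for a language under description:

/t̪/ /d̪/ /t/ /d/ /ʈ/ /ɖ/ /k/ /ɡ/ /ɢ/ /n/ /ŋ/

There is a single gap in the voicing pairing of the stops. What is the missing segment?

/q/

Voiceless: /t̪/ (dental), /t/ (alveolar), /ʈ/ (retroflex), /k/ (velar).
Voiced: /d̪/ (dental), /d/ (alveolar), /ɖ/ (retroflex), /ɡ/ (velar), /ɢ/ (uvular).
The uvular row has no voiceless member, so the gap is the voiceless uvular stop /q/.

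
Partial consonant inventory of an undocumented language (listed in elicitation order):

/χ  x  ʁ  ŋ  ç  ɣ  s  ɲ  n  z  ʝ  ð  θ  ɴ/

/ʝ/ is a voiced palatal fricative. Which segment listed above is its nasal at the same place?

/ɲ/

The nasal at the same place is a palatal nasal — in this inventory, /ɲ/.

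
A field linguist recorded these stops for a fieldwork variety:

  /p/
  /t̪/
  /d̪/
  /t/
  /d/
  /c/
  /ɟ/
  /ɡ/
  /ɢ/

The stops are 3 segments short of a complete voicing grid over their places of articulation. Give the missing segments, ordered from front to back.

/b/, /k/, /q/

place of articulation  voiceless  voiced  
bilabial          p         —       
dental            t̪        d̪      
alveolar          t         d       
palatal           c         ɟ       
velar             —         ɡ       
uvular            —         ɢ       
Gaps, from front to back: bilabial lacks voiced (/b/); velar lacks voiceless (/k/); uvular lacks voiceless (/q/).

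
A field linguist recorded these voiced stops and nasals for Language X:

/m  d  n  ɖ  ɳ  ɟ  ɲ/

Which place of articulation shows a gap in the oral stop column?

bilabial

Oral stop: /d/ (alveolar), /ɖ/ (retroflex), /ɟ/ (palatal).
Nasal: /m/ (bilabial), /n/ (alveolar), /ɳ/ (retroflex), /ɲ/ (palatal).
Every place of articulation has an oral stop member except bilabial, where /b/ would be expected.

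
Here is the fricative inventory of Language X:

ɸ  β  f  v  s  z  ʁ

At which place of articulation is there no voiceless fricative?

uvular

bilabial: voiceless /ɸ/, voiced /β/.
labiodental: voiceless /f/, voiced /v/.
alveolar: voiceless /s/, voiced /z/.
uvular: voiceless —, voiced /ʁ/.
Every place of articulation has a voiceless member except uvular, where /χ/ would be expected.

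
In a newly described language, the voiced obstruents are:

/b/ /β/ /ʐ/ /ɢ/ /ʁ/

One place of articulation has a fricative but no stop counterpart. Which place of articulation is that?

Stop: /b/ (bilabial), /ɢ/ (uvular).
Fricative: /β/ (bilabial), /ʐ/ (retroflex), /ʁ/ (uvular).
Every place of articulation has a stop member except retroflex, where /ɖ/ would be expected.

retroflex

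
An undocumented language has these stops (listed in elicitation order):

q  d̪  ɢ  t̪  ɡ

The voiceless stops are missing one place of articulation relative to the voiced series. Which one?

velar

Voiceless: /t̪/ (dental), /q/ (uvular).
Voiced: /d̪/ (dental), /ɡ/ (velar), /ɢ/ (uvular).
Every place of articulation has a voiceless member except velar, where /k/ would be expected.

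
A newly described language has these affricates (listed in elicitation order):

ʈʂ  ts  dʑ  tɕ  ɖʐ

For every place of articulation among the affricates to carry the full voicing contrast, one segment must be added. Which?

/dz/

place of articulation  voiceless  voiced  
alveolar          ts        —       
retroflex         ʈʂ        ɖʐ      
alveolo-palatal   tɕ        dʑ      
The alveolar row has no voiced member, so the gap is the voiced alveolar affricate /dz/.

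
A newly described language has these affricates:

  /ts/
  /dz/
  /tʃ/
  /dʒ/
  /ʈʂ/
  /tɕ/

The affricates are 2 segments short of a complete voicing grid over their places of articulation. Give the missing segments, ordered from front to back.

/ɖʐ/, /dʑ/

Voiceless: /ts/ (alveolar), /tʃ/ (postalveolar), /ʈʂ/ (retroflex), /tɕ/ (alveolo-palatal).
Voiced: /dz/ (alveolar), /dʒ/ (postalveolar).
Gaps, from front to back: retroflex lacks voiced (/ɖʐ/); alveolo-palatal lacks voiced (/dʑ/).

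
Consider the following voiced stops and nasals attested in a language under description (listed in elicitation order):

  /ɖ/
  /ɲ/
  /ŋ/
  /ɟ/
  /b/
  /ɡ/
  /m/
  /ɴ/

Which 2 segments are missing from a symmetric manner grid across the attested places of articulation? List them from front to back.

/ɳ/, /ɢ/

place of articulation  oral stop  nasal   
bilabial          b         m       
retroflex         ɖ         —       
palatal           ɟ         ɲ       
velar             ɡ         ŋ       
uvular            —         ɴ       
Gaps, from front to back: retroflex lacks nasal (/ɳ/); uvular lacks oral stop (/ɢ/).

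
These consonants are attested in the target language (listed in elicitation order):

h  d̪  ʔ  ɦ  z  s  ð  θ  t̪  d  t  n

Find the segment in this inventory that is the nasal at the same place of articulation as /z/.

/n/

/z/ is a voiced alveolar fricative.
The nasal at the same place is an alveolar nasal — in this inventory, /n/.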